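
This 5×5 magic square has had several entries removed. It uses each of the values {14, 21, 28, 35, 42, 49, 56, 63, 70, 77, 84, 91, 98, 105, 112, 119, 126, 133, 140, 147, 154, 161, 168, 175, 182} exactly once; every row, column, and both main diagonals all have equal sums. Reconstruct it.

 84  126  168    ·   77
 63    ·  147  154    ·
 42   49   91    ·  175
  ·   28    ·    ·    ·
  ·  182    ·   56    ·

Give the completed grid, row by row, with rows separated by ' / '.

84 126 168 35 77 / 63 105 147 154 21 / 42 49 91 133 175 / 161 28 70 112 119 / 140 182 14 56 98

The 25 entries sum to 2450, so each line sums to 2450/5 = 490.
From row 1, 490 − (84 + 126 + 168 + 77) gives (1,4) = 35.
Row 3: 42 + 49 + 91 + 175 + ? = 490, so (3,4) = 133.
Column 2 must total 490; the given cells sum to 385, so (2,2) = 105.
Column 4 must total 490; the given cells sum to 378, so (4,4) = 112.
Main diagonal needs 490; the known cells sum to 392, so (5,5) = 98.
Anti-diagonal must total 490; the given cells sum to 350, so (5,1) = 140.
Using row 2: 63 + 105 + 147 + 154 + ? → (2,5) = 490 − 469 = 21.
From row 5, 490 − (140 + 182 + 56 + 98) gives (5,3) = 14.
Column 1 must total 490; the given cells sum to 329, so (4,1) = 161.
Using column 3: 168 + 147 + 91 + 14 + ? → (4,3) = 490 − 420 = 70.
The remaining cell in column 5 is (4,5) = 490 − 371 = 119.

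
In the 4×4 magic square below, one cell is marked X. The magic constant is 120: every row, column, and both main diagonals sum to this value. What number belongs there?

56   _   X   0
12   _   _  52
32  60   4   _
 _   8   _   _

28

From row 3, 120 − (32 + 60 + 4) gives (3,4) = 24.
The remaining cell in column 1 is (4,1) = 120 − 100 = 20.
The remaining cell in column 4 is (4,4) = 120 − 76 = 44.
Using main diagonal: 56 + 4 + 44 + ? → (2,2) = 120 − 104 = 16.
Anti-diagonal must total 120; the given cells sum to 80, so (2,3) = 40.
From row 4, 120 − (20 + 8 + 44) gives (4,3) = 48.
The remaining cell in column 2 is (1,2) = 120 − 84 = 36.
Column 3: 40 + 4 + 48 + ? = 120, so (1,3) = 28.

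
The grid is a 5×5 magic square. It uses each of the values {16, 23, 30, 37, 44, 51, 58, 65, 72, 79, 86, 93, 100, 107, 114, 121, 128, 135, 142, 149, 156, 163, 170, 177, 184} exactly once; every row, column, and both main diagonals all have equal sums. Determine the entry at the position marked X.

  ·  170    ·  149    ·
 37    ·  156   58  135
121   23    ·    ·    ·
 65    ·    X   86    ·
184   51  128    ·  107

44

The 25 entries sum to 2500, so each line sums to 2500/5 = 500.
Row 2: 37 + 156 + 58 + 135 + ? = 500, so (2,2) = 114.
Row 5 must total 500; the given cells sum to 470, so (5,4) = 30.
The remaining cell in column 1 is (1,1) = 500 − 407 = 93.
The remaining cell in column 2 is (4,2) = 500 − 358 = 142.
Column 4 must total 500; the given cells sum to 323, so (3,4) = 177.
The remaining cell in main diagonal is (3,3) = 500 − 400 = 100.
The remaining cell in anti-diagonal is (1,5) = 500 − 484 = 16.
Row 1 must total 500; the given cells sum to 428, so (1,3) = 72.
Using row 3: 121 + 23 + 100 + 177 + ? → (3,5) = 500 − 421 = 79.
Column 3 must total 500; the given cells sum to 456, so (4,3) = 44.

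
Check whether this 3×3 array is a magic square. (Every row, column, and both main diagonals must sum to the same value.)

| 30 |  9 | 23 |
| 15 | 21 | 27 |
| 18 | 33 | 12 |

No — row 3 sums to 63 but column 3 sums to 62.

Row 1: 30 + 9 + 23 = 62.
Row 2: 15 + 21 + 27 = 63.
Row 3: 18 + 33 + 12 = 63.
Column 1: 30 + 15 + 18 = 63.
Column 2: 9 + 21 + 33 = 63.
Column 3: 23 + 27 + 12 = 62.
Main diagonal: 30 + 21 + 12 = 63.
Anti-diagonal: 23 + 21 + 18 = 62.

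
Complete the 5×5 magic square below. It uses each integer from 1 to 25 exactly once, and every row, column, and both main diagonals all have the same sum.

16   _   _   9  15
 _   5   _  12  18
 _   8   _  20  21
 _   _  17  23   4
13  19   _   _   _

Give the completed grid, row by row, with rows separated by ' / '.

16 22 3 9 15 / 24 5 6 12 18 / 2 8 14 20 21 / 10 11 17 23 4 / 13 19 25 1 7

The entries are 1 through 25, which sum to 325, so each line sums to 325/5 = 65.
Column 4: 9 + 12 + 20 + 23 + ? = 65, so (5,4) = 1.
Column 5: 15 + 18 + 21 + 4 + ? = 65, so (5,5) = 7.
Using main diagonal: 16 + 5 + 23 + 7 + ? → (3,3) = 65 − 51 = 14.
Anti-diagonal needs 65; the known cells sum to 54, so (4,2) = 11.
Row 3 must total 65; the given cells sum to 63, so (3,1) = 2.
From row 4, 65 − (11 + 17 + 23 + 4) gives (4,1) = 10.
From row 5, 65 − (13 + 19 + 1 + 7) gives (5,3) = 25.
The remaining cell in column 1 is (2,1) = 65 − 41 = 24.
Column 2 must total 65; the given cells sum to 43, so (1,2) = 22.
The remaining cell in row 1 is (1,3) = 65 − 62 = 3.
Row 2 must total 65; the given cells sum to 59, so (2,3) = 6.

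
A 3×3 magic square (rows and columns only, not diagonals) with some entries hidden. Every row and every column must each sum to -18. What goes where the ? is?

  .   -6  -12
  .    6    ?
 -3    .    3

-9

Row 1: -6 + (-12) + ? = -18, so (1,1) = 0.
From row 3, -18 − (-3 + 3) gives (3,2) = -18.
From column 1, -18 − (0 + (-3)) gives (2,1) = -15.
Column 3 must total -18; the given cells sum to -9, so (2,3) = -9.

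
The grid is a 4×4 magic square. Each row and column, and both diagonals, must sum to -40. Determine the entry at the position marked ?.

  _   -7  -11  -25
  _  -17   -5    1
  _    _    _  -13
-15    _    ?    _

-1

Row 1 needs -40; the known cells sum to -43, so (1,1) = 3.
Row 2: -17 + (-5) + 1 + ? = -40, so (2,1) = -19.
Column 1 must total -40; the given cells sum to -31, so (3,1) = -9.
From column 4, -40 − (-25 + 1 + (-13)) gives (4,4) = -3.
From main diagonal, -40 − (3 + (-17) + (-3)) gives (3,3) = -23.
Anti-diagonal must total -40; the given cells sum to -45, so (3,2) = 5.
Column 2: -7 + (-17) + 5 + ? = -40, so (4,2) = -21.
Column 3 needs -40; the known cells sum to -39, so (4,3) = -1.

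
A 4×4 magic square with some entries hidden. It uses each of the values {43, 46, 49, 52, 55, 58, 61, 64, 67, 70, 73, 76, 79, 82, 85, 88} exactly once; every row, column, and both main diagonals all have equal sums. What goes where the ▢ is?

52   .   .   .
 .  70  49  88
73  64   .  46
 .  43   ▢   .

The 16 entries sum to 1048, so each line sums to 1048/4 = 262.
The remaining cell in row 2 is (2,1) = 262 − 207 = 55.
From row 3, 262 − (73 + 64 + 46) gives (3,3) = 79.
Using column 1: 52 + 55 + 73 + ? → (4,1) = 262 − 180 = 82.
Column 2 needs 262; the known cells sum to 177, so (1,2) = 85.
Main diagonal: 52 + 70 + 79 + ? = 262, so (4,4) = 61.
From anti-diagonal, 262 − (49 + 64 + 82) gives (1,4) = 67.
Row 1 must total 262; the given cells sum to 204, so (1,3) = 58.
The remaining cell in row 4 is (4,3) = 262 − 186 = 76.

76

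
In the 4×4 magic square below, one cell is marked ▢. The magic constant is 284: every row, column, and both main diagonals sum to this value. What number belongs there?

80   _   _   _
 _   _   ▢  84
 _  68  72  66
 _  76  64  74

86

Using row 3: 68 + 72 + 66 + ? → (3,1) = 284 − 206 = 78.
Row 4 needs 284; the known cells sum to 214, so (4,1) = 70.
Using column 1: 80 + 78 + 70 + ? → (2,1) = 284 − 228 = 56.
Column 4 needs 284; the known cells sum to 224, so (1,4) = 60.
Main diagonal needs 284; the known cells sum to 226, so (2,2) = 58.
Anti-diagonal needs 284; the known cells sum to 198, so (2,3) = 86.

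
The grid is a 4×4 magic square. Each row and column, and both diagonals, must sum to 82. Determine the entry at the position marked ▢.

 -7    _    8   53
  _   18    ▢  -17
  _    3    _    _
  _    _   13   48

From row 1, 82 − (-7 + 8 + 53) gives (1,2) = 28.
Column 2 must total 82; the given cells sum to 49, so (4,2) = 33.
From column 4, 82 − (53 + (-17) + 48) gives (3,4) = -2.
Main diagonal: -7 + 18 + 48 + ? = 82, so (3,3) = 23.
From row 3, 82 − (3 + 23 + (-2)) gives (3,1) = 58.
Using row 4: 33 + 13 + 48 + ? → (4,1) = 82 − 94 = -12.
The remaining cell in column 1 is (2,1) = 82 − 39 = 43.
The remaining cell in column 3 is (2,3) = 82 − 44 = 38.

38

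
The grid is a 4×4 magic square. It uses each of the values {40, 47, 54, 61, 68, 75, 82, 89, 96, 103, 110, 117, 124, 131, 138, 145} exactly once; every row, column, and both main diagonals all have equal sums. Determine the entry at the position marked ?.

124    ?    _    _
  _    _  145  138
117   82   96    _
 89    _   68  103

131

The 16 entries sum to 1480, so each line sums to 1480/4 = 370.
Row 3 must total 370; the given cells sum to 295, so (3,4) = 75.
The remaining cell in row 4 is (4,2) = 370 − 260 = 110.
Using column 1: 124 + 117 + 89 + ? → (2,1) = 370 − 330 = 40.
Column 3 needs 370; the known cells sum to 309, so (1,3) = 61.
Column 4 must total 370; the given cells sum to 316, so (1,4) = 54.
From main diagonal, 370 − (124 + 96 + 103) gives (2,2) = 47.
Using row 1: 124 + 61 + 54 + ? → (1,2) = 370 − 239 = 131.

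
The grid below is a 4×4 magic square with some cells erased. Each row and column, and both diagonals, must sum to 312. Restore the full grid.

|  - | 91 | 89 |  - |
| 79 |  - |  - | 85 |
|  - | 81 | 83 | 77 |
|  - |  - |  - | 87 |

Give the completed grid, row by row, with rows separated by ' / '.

69 91 89 63 / 79 73 75 85 / 71 81 83 77 / 93 67 65 87

Row 3 must total 312; the given cells sum to 241, so (3,1) = 71.
The remaining cell in column 4 is (1,4) = 312 − 249 = 63.
From row 1, 312 − (91 + 89 + 63) gives (1,1) = 69.
Column 1 needs 312; the known cells sum to 219, so (4,1) = 93.
From main diagonal, 312 − (69 + 83 + 87) gives (2,2) = 73.
From anti-diagonal, 312 − (63 + 81 + 93) gives (2,3) = 75.
The remaining cell in column 2 is (4,2) = 312 − 245 = 67.
The remaining cell in column 3 is (4,3) = 312 − 247 = 65.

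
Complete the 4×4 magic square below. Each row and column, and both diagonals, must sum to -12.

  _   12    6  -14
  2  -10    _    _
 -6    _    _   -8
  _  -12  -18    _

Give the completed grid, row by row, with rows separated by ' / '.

-16 12 6 -14 / 2 -10 -4 0 / -6 -2 4 -8 / 8 -12 -18 10

From row 1, -12 − (12 + 6 + (-14)) gives (1,1) = -16.
Column 1: -16 + 2 + (-6) + ? = -12, so (4,1) = 8.
Column 2 must total -12; the given cells sum to -10, so (3,2) = -2.
Anti-diagonal needs -12; the known cells sum to -8, so (2,3) = -4.
From row 2, -12 − (2 + (-10) + (-4)) gives (2,4) = 0.
Row 3 must total -12; the given cells sum to -16, so (3,3) = 4.
The remaining cell in row 4 is (4,4) = -12 − (-22) = 10.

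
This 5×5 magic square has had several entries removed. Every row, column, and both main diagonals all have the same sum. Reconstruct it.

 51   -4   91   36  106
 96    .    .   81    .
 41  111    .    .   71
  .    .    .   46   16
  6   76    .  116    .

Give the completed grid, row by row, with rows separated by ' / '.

Row 1 is already complete: 51 + -4 + 91 + 36 + 106 = 280, so that is the magic constant.
From column 1, 280 − (51 + 96 + 41 + 6) gives (4,1) = 86.
The remaining cell in column 4 is (3,4) = 280 − 279 = 1.
Row 3 needs 280; the known cells sum to 224, so (3,3) = 56.
Anti-diagonal: 106 + 81 + 56 + 6 + ? = 280, so (4,2) = 31.
Using row 4: 86 + 31 + 46 + 16 + ? → (4,3) = 280 − 179 = 101.
The remaining cell in column 2 is (2,2) = 280 − 214 = 66.
Main diagonal needs 280; the known cells sum to 219, so (5,5) = 61.
Row 5 needs 280; the known cells sum to 259, so (5,3) = 21.
Using column 3: 91 + 56 + 101 + 21 + ? → (2,3) = 280 − 269 = 11.
Column 5: 106 + 71 + 16 + 61 + ? = 280, so (2,5) = 26.

51 -4 91 36 106 / 96 66 11 81 26 / 41 111 56 1 71 / 86 31 101 46 16 / 6 76 21 116 61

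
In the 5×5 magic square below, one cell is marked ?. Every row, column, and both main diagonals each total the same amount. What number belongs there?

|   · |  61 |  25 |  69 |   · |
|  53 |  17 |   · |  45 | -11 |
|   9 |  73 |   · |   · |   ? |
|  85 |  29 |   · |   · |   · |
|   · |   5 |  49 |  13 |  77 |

Column 2 is complete and sums to 185; that is the magic constant.
Using row 2: 53 + 17 + 45 + (-11) + ? → (2,3) = 185 − 104 = 81.
Row 5 must total 185; the given cells sum to 144, so (5,1) = 41.
From column 1, 185 − (53 + 9 + 85 + 41) gives (1,1) = -3.
Row 1 needs 185; the known cells sum to 152, so (1,5) = 33.
The remaining cell in anti-diagonal is (3,3) = 185 − 148 = 37.
The remaining cell in column 3 is (4,3) = 185 − 192 = -7.
The remaining cell in main diagonal is (4,4) = 185 − 128 = 57.
Row 4 needs 185; the known cells sum to 164, so (4,5) = 21.
From column 4, 185 − (69 + 45 + 57 + 13) gives (3,4) = 1.
The remaining cell in column 5 is (3,5) = 185 − 120 = 65.

65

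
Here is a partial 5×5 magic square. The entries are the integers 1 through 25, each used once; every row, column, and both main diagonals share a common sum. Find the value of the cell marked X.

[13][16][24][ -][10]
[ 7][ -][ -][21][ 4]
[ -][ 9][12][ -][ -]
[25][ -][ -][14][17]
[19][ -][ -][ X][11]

The entries are 1 through 25, which sum to 325, so each line sums to 325/5 = 65.
The remaining cell in row 1 is (1,4) = 65 − 63 = 2.
Column 1 needs 65; the known cells sum to 64, so (3,1) = 1.
From column 5, 65 − (10 + 4 + 17 + 11) gives (3,5) = 23.
From main diagonal, 65 − (13 + 12 + 14 + 11) gives (2,2) = 15.
The remaining cell in anti-diagonal is (4,2) = 65 − 62 = 3.
The remaining cell in row 2 is (2,3) = 65 − 47 = 18.
From row 3, 65 − (1 + 9 + 12 + 23) gives (3,4) = 20.
The remaining cell in row 4 is (4,3) = 65 − 59 = 6.
Column 2: 16 + 15 + 9 + 3 + ? = 65, so (5,2) = 22.
Column 3 needs 65; the known cells sum to 60, so (5,3) = 5.
Column 4: 2 + 21 + 20 + 14 + ? = 65, so (5,4) = 8.

8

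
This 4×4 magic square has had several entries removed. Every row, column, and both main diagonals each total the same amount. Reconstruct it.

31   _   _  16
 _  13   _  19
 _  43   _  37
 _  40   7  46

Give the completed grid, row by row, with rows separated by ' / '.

Column 4 is already complete: 16 + 19 + 37 + 46 = 118, so that is the magic constant.
Row 4 must total 118; the given cells sum to 93, so (4,1) = 25.
From column 2, 118 − (13 + 43 + 40) gives (1,2) = 22.
Main diagonal must total 118; the given cells sum to 90, so (3,3) = 28.
Anti-diagonal must total 118; the given cells sum to 84, so (2,3) = 34.
Using row 1: 31 + 22 + 16 + ? → (1,3) = 118 − 69 = 49.
Row 2 must total 118; the given cells sum to 66, so (2,1) = 52.
Using row 3: 43 + 28 + 37 + ? → (3,1) = 118 − 108 = 10.

31 22 49 16 / 52 13 34 19 / 10 43 28 37 / 25 40 7 46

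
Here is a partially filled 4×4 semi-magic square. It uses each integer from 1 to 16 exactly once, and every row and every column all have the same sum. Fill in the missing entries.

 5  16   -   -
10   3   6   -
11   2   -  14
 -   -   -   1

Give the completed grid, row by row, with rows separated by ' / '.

5 16 9 4 / 10 3 6 15 / 11 2 7 14 / 8 13 12 1

The entries are 1 through 16, which sum to 136, so each line sums to 136/4 = 34.
Row 2 needs 34; the known cells sum to 19, so (2,4) = 15.
Row 3 needs 34; the known cells sum to 27, so (3,3) = 7.
Column 1 needs 34; the known cells sum to 26, so (4,1) = 8.
The remaining cell in column 2 is (4,2) = 34 − 21 = 13.
Column 4: 15 + 14 + 1 + ? = 34, so (1,4) = 4.
From row 1, 34 − (5 + 16 + 4) gives (1,3) = 9.
Using row 4: 8 + 13 + 1 + ? → (4,3) = 34 − 22 = 12.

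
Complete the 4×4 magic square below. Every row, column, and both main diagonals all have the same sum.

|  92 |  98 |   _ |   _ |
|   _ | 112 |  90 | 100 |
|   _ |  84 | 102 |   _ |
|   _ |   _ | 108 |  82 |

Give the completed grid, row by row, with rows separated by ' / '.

Main diagonal is already complete: 92 + 112 + 102 + 82 = 388, so that is the magic constant.
From row 2, 388 − (112 + 90 + 100) gives (2,1) = 86.
Column 2 needs 388; the known cells sum to 294, so (4,2) = 94.
Column 3: 90 + 102 + 108 + ? = 388, so (1,3) = 88.
Row 1 must total 388; the given cells sum to 278, so (1,4) = 110.
Using row 4: 94 + 108 + 82 + ? → (4,1) = 388 − 284 = 104.
Column 1 needs 388; the known cells sum to 282, so (3,1) = 106.
Column 4 needs 388; the known cells sum to 292, so (3,4) = 96.

92 98 88 110 / 86 112 90 100 / 106 84 102 96 / 104 94 108 82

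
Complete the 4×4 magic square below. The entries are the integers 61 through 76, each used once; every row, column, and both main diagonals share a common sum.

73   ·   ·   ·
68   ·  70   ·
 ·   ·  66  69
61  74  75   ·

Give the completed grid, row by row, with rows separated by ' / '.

The entries are 61 through 76, which sum to 1096, so each line sums to 1096/4 = 274.
Row 4: 61 + 74 + 75 + ? = 274, so (4,4) = 64.
Column 1 must total 274; the given cells sum to 202, so (3,1) = 72.
The remaining cell in column 3 is (1,3) = 274 − 211 = 63.
The remaining cell in main diagonal is (2,2) = 274 − 203 = 71.
Row 2: 68 + 71 + 70 + ? = 274, so (2,4) = 65.
Row 3 must total 274; the given cells sum to 207, so (3,2) = 67.
From column 2, 274 − (71 + 67 + 74) gives (1,2) = 62.
From column 4, 274 − (65 + 69 + 64) gives (1,4) = 76.

73 62 63 76 / 68 71 70 65 / 72 67 66 69 / 61 74 75 64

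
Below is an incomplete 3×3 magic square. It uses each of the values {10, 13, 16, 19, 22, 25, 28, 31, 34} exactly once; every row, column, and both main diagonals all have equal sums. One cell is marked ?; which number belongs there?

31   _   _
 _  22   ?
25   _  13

The 9 entries sum to 198, so each line sums to 198/3 = 66.
From row 3, 66 − (25 + 13) gives (3,2) = 28.
Column 1 must total 66; the given cells sum to 56, so (2,1) = 10.
From column 2, 66 − (22 + 28) gives (1,2) = 16.
From anti-diagonal, 66 − (22 + 25) gives (1,3) = 19.
From row 2, 66 − (10 + 22) gives (2,3) = 34.

34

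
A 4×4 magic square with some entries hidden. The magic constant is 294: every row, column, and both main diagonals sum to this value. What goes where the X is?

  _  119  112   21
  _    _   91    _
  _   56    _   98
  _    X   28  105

Using row 1: 119 + 112 + 21 + ? → (1,1) = 294 − 252 = 42.
Column 3 must total 294; the given cells sum to 231, so (3,3) = 63.
Column 4 needs 294; the known cells sum to 224, so (2,4) = 70.
Main diagonal must total 294; the given cells sum to 210, so (2,2) = 84.
Anti-diagonal needs 294; the known cells sum to 168, so (4,1) = 126.
Row 2: 84 + 91 + 70 + ? = 294, so (2,1) = 49.
Row 3: 56 + 63 + 98 + ? = 294, so (3,1) = 77.
The remaining cell in row 4 is (4,2) = 294 − 259 = 35.

35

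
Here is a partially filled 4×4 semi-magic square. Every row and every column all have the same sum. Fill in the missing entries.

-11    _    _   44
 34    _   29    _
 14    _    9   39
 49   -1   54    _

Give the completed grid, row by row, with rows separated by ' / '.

Column 1 is already complete: -11 + 34 + 14 + 49 = 86, so that is the magic constant.
The remaining cell in row 3 is (3,2) = 86 − 62 = 24.
Row 4 needs 86; the known cells sum to 102, so (4,4) = -16.
Column 3 must total 86; the given cells sum to 92, so (1,3) = -6.
The remaining cell in column 4 is (2,4) = 86 − 67 = 19.
Row 1: -11 + (-6) + 44 + ? = 86, so (1,2) = 59.
Using row 2: 34 + 29 + 19 + ? → (2,2) = 86 − 82 = 4.

-11 59 -6 44 / 34 4 29 19 / 14 24 9 39 / 49 -1 54 -16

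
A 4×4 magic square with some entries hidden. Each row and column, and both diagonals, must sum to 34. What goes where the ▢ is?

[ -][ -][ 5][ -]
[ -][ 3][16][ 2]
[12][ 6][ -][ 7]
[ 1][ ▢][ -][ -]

15

Row 2 needs 34; the known cells sum to 21, so (2,1) = 13.
From row 3, 34 − (12 + 6 + 7) gives (3,3) = 9.
From column 1, 34 − (13 + 12 + 1) gives (1,1) = 8.
Column 3: 5 + 16 + 9 + ? = 34, so (4,3) = 4.
Main diagonal needs 34; the known cells sum to 20, so (4,4) = 14.
The remaining cell in anti-diagonal is (1,4) = 34 − 23 = 11.
Row 1 needs 34; the known cells sum to 24, so (1,2) = 10.
Row 4 needs 34; the known cells sum to 19, so (4,2) = 15.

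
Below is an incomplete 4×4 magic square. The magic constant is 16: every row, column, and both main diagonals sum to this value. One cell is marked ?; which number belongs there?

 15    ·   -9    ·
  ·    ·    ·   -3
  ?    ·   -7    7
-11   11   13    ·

The remaining cell in row 4 is (4,4) = 16 − 13 = 3.
The remaining cell in column 3 is (2,3) = 16 − (-3) = 19.
Column 4: -3 + 7 + 3 + ? = 16, so (1,4) = 9.
From main diagonal, 16 − (15 + (-7) + 3) gives (2,2) = 5.
From anti-diagonal, 16 − (9 + 19 + (-11)) gives (3,2) = -1.
Row 1 must total 16; the given cells sum to 15, so (1,2) = 1.
Row 2 needs 16; the known cells sum to 21, so (2,1) = -5.
From row 3, 16 − (-1 + (-7) + 7) gives (3,1) = 17.

17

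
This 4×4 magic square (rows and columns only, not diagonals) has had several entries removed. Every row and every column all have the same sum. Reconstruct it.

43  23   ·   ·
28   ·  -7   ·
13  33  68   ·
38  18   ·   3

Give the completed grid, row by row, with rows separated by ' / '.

Column 1 is already complete: 43 + 28 + 13 + 38 = 122, so that is the magic constant.
Row 3: 13 + 33 + 68 + ? = 122, so (3,4) = 8.
Using row 4: 38 + 18 + 3 + ? → (4,3) = 122 − 59 = 63.
Column 2 must total 122; the given cells sum to 74, so (2,2) = 48.
Using column 3: -7 + 68 + 63 + ? → (1,3) = 122 − 124 = -2.
Row 1: 43 + 23 + (-2) + ? = 122, so (1,4) = 58.
Row 2: 28 + 48 + (-7) + ? = 122, so (2,4) = 53.

43 23 -2 58 / 28 48 -7 53 / 13 33 68 8 / 38 18 63 3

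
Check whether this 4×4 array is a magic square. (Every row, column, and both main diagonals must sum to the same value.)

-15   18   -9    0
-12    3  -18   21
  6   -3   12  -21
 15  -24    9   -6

Yes

Row 1: -15 + 18 + (-9) + 0 = -6.
Row 2: -12 + 3 + (-18) + 21 = -6.
Row 3: 6 + (-3) + 12 + (-21) = -6.
Row 4: 15 + (-24) + 9 + (-6) = -6.
Column 1: -15 + (-12) + 6 + 15 = -6.
Column 2: 18 + 3 + (-3) + (-24) = -6.
Column 3: -9 + (-18) + 12 + 9 = -6.
Column 4: 0 + 21 + (-21) + (-6) = -6.
Main diagonal: -15 + 3 + 12 + (-6) = -6.
Anti-diagonal: 0 + (-18) + (-3) + 15 = -6.
All lines sum to -6.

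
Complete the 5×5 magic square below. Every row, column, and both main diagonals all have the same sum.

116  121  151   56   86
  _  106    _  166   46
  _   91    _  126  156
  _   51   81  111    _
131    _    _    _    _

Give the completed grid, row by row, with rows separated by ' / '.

116 121 151 56 86 / 76 106 136 166 46 / 61 91 96 126 156 / 146 51 81 111 141 / 131 161 66 71 101

Row 1 is already complete: 116 + 121 + 151 + 56 + 86 = 530, so that is the magic constant.
Column 2: 121 + 106 + 91 + 51 + ? = 530, so (5,2) = 161.
Column 4 must total 530; the given cells sum to 459, so (5,4) = 71.
From anti-diagonal, 530 − (86 + 166 + 51 + 131) gives (3,3) = 96.
Using row 3: 91 + 96 + 126 + 156 + ? → (3,1) = 530 − 469 = 61.
From main diagonal, 530 − (116 + 106 + 96 + 111) gives (5,5) = 101.
The remaining cell in row 5 is (5,3) = 530 − 464 = 66.
Using column 3: 151 + 96 + 81 + 66 + ? → (2,3) = 530 − 394 = 136.
From column 5, 530 − (86 + 46 + 156 + 101) gives (4,5) = 141.
Row 2 needs 530; the known cells sum to 454, so (2,1) = 76.
Row 4 must total 530; the given cells sum to 384, so (4,1) = 146.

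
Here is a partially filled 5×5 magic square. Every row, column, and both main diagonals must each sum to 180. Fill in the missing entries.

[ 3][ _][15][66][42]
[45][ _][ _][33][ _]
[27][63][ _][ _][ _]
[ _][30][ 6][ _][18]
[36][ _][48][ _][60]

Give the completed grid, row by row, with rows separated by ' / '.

From row 1, 180 − (3 + 15 + 66 + 42) gives (1,2) = 54.
Using column 1: 3 + 45 + 27 + 36 + ? → (4,1) = 180 − 111 = 69.
The remaining cell in anti-diagonal is (3,3) = 180 − 141 = 39.
The remaining cell in row 4 is (4,4) = 180 − 123 = 57.
Column 3 must total 180; the given cells sum to 108, so (2,3) = 72.
Main diagonal needs 180; the known cells sum to 159, so (2,2) = 21.
Row 2: 45 + 21 + 72 + 33 + ? = 180, so (2,5) = 9.
The remaining cell in column 2 is (5,2) = 180 − 168 = 12.
Using column 5: 42 + 9 + 18 + 60 + ? → (3,5) = 180 − 129 = 51.
Row 3: 27 + 63 + 39 + 51 + ? = 180, so (3,4) = 0.
Row 5: 36 + 12 + 48 + 60 + ? = 180, so (5,4) = 24.

3 54 15 66 42 / 45 21 72 33 9 / 27 63 39 0 51 / 69 30 6 57 18 / 36 12 48 24 60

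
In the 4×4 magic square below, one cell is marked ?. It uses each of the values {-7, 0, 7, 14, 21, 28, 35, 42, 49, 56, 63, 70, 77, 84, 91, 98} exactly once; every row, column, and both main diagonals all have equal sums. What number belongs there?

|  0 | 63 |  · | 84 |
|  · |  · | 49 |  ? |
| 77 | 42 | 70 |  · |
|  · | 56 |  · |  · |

The 16 entries sum to 728, so each line sums to 728/4 = 182.
Row 1 must total 182; the given cells sum to 147, so (1,3) = 35.
The remaining cell in row 3 is (3,4) = 182 − 189 = -7.
Column 2 needs 182; the known cells sum to 161, so (2,2) = 21.
From column 3, 182 − (35 + 49 + 70) gives (4,3) = 28.
The remaining cell in main diagonal is (4,4) = 182 − 91 = 91.
From anti-diagonal, 182 − (84 + 49 + 42) gives (4,1) = 7.
From column 1, 182 − (0 + 77 + 7) gives (2,1) = 98.
Column 4: 84 + (-7) + 91 + ? = 182, so (2,4) = 14.

14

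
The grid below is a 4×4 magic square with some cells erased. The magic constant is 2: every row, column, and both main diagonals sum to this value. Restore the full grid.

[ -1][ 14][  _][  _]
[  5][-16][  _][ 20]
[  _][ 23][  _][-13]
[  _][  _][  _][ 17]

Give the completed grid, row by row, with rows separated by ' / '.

-1 14 11 -22 / 5 -16 -7 20 / -10 23 2 -13 / 8 -19 -4 17

Row 2 needs 2; the known cells sum to 9, so (2,3) = -7.
From column 2, 2 − (14 + (-16) + 23) gives (4,2) = -19.
From column 4, 2 − (20 + (-13) + 17) gives (1,4) = -22.
The remaining cell in main diagonal is (3,3) = 2 − 0 = 2.
Anti-diagonal must total 2; the given cells sum to -6, so (4,1) = 8.
Row 1 needs 2; the known cells sum to -9, so (1,3) = 11.
Using row 3: 23 + 2 + (-13) + ? → (3,1) = 2 − 12 = -10.
Row 4: 8 + (-19) + 17 + ? = 2, so (4,3) = -4.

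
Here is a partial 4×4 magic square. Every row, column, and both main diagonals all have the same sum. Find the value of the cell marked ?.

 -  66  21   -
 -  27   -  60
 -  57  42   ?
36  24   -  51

Column 2 is complete and sums to 174; that is the magic constant.
Using row 4: 36 + 24 + 51 + ? → (4,3) = 174 − 111 = 63.
Column 3: 21 + 42 + 63 + ? = 174, so (2,3) = 48.
Main diagonal must total 174; the given cells sum to 120, so (1,1) = 54.
The remaining cell in anti-diagonal is (1,4) = 174 − 141 = 33.
From row 2, 174 − (27 + 48 + 60) gives (2,1) = 39.
Using column 1: 54 + 39 + 36 + ? → (3,1) = 174 − 129 = 45.
Column 4 must total 174; the given cells sum to 144, so (3,4) = 30.

30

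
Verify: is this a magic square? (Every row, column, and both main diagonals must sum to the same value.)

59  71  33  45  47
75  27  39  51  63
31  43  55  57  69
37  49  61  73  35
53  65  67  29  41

Row 1: 59 + 71 + 33 + 45 + 47 = 255.
Row 2: 75 + 27 + 39 + 51 + 63 = 255.
Row 3: 31 + 43 + 55 + 57 + 69 = 255.
Row 4: 37 + 49 + 61 + 73 + 35 = 255.
Row 5: 53 + 65 + 67 + 29 + 41 = 255.
Column 1: 59 + 75 + 31 + 37 + 53 = 255.
Column 2: 71 + 27 + 43 + 49 + 65 = 255.
Column 3: 33 + 39 + 55 + 61 + 67 = 255.
Column 4: 45 + 51 + 57 + 73 + 29 = 255.
Column 5: 47 + 63 + 69 + 35 + 41 = 255.
Main diagonal: 59 + 27 + 55 + 73 + 41 = 255.
Anti-diagonal: 47 + 51 + 55 + 49 + 53 = 255.
All lines sum to 255.

Yes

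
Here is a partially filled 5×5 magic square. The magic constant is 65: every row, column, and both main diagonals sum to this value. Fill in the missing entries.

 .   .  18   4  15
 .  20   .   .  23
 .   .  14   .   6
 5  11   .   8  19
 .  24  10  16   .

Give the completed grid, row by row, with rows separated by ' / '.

Row 4: 5 + 11 + 8 + 19 + ? = 65, so (4,3) = 22.
Column 3 must total 65; the given cells sum to 64, so (2,3) = 1.
Column 5 needs 65; the known cells sum to 63, so (5,5) = 2.
Main diagonal: 20 + 14 + 8 + 2 + ? = 65, so (1,1) = 21.
Using row 1: 21 + 18 + 4 + 15 + ? → (1,2) = 65 − 58 = 7.
From row 5, 65 − (24 + 10 + 16 + 2) gives (5,1) = 13.
Using column 2: 7 + 20 + 11 + 24 + ? → (3,2) = 65 − 62 = 3.
Anti-diagonal: 15 + 14 + 11 + 13 + ? = 65, so (2,4) = 12.
Row 2 must total 65; the given cells sum to 56, so (2,1) = 9.
The remaining cell in column 1 is (3,1) = 65 − 48 = 17.
Using column 4: 4 + 12 + 8 + 16 + ? → (3,4) = 65 − 40 = 25.

21 7 18 4 15 / 9 20 1 12 23 / 17 3 14 25 6 / 5 11 22 8 19 / 13 24 10 16 2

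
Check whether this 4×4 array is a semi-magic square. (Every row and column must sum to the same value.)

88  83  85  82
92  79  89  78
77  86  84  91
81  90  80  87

Yes

Row 1: 88 + 83 + 85 + 82 = 338.
Row 2: 92 + 79 + 89 + 78 = 338.
Row 3: 77 + 86 + 84 + 91 = 338.
Row 4: 81 + 90 + 80 + 87 = 338.
Column 1: 88 + 92 + 77 + 81 = 338.
Column 2: 83 + 79 + 86 + 90 = 338.
Column 3: 85 + 89 + 84 + 80 = 338.
Column 4: 82 + 78 + 91 + 87 = 338.
All lines sum to 338.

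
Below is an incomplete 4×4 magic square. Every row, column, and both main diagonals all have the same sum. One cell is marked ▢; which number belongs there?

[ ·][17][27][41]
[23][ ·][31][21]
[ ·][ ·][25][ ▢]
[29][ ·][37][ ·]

43

Column 3 is complete and sums to 120; that is the magic constant.
Row 1 needs 120; the known cells sum to 85, so (1,1) = 35.
The remaining cell in row 2 is (2,2) = 120 − 75 = 45.
Column 1 must total 120; the given cells sum to 87, so (3,1) = 33.
From main diagonal, 120 − (35 + 45 + 25) gives (4,4) = 15.
From anti-diagonal, 120 − (41 + 31 + 29) gives (3,2) = 19.
From row 3, 120 − (33 + 19 + 25) gives (3,4) = 43.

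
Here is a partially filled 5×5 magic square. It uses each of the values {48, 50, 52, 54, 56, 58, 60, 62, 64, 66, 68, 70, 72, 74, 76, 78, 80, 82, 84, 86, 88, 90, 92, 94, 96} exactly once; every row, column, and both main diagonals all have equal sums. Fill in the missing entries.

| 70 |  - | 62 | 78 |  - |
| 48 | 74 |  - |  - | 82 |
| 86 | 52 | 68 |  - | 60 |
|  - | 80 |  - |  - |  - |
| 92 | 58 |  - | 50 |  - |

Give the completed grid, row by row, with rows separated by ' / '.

70 96 62 78 54 / 48 74 90 66 82 / 86 52 68 94 60 / 64 80 56 72 88 / 92 58 84 50 76

The 25 entries sum to 1800, so each line sums to 1800/5 = 360.
The remaining cell in row 3 is (3,4) = 360 − 266 = 94.
The remaining cell in column 1 is (4,1) = 360 − 296 = 64.
Using column 2: 74 + 52 + 80 + 58 + ? → (1,2) = 360 − 264 = 96.
From row 1, 360 − (70 + 96 + 62 + 78) gives (1,5) = 54.
Using anti-diagonal: 54 + 68 + 80 + 92 + ? → (2,4) = 360 − 294 = 66.
Using row 2: 48 + 74 + 66 + 82 + ? → (2,3) = 360 − 270 = 90.
From column 4, 360 − (78 + 66 + 94 + 50) gives (4,4) = 72.
From main diagonal, 360 − (70 + 74 + 68 + 72) gives (5,5) = 76.
Using row 5: 92 + 58 + 50 + 76 + ? → (5,3) = 360 − 276 = 84.
From column 3, 360 − (62 + 90 + 68 + 84) gives (4,3) = 56.
The remaining cell in column 5 is (4,5) = 360 − 272 = 88.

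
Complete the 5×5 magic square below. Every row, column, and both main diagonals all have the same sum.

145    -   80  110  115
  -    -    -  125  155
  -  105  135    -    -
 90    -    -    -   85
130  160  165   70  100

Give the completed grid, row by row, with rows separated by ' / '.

Row 5 is already complete: 130 + 160 + 165 + 70 + 100 = 625, so that is the magic constant.
The remaining cell in row 1 is (1,2) = 625 − 450 = 175.
Column 5 must total 625; the given cells sum to 455, so (3,5) = 170.
From anti-diagonal, 625 − (115 + 125 + 135 + 130) gives (4,2) = 120.
Column 2 must total 625; the given cells sum to 560, so (2,2) = 65.
Main diagonal must total 625; the given cells sum to 445, so (4,4) = 180.
Row 4 must total 625; the given cells sum to 475, so (4,3) = 150.
Column 3 must total 625; the given cells sum to 530, so (2,3) = 95.
Column 4 needs 625; the known cells sum to 485, so (3,4) = 140.
The remaining cell in row 2 is (2,1) = 625 − 440 = 185.
Using row 3: 105 + 135 + 140 + 170 + ? → (3,1) = 625 − 550 = 75.

145 175 80 110 115 / 185 65 95 125 155 / 75 105 135 140 170 / 90 120 150 180 85 / 130 160 165 70 100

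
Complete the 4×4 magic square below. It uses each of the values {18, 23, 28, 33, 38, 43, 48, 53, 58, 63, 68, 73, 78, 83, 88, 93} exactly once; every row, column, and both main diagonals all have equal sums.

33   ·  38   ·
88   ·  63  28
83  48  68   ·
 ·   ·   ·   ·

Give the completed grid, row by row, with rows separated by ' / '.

The 16 entries sum to 888, so each line sums to 888/4 = 222.
Row 2 must total 222; the given cells sum to 179, so (2,2) = 43.
Using row 3: 83 + 48 + 68 + ? → (3,4) = 222 − 199 = 23.
Column 1 needs 222; the known cells sum to 204, so (4,1) = 18.
Column 3: 38 + 63 + 68 + ? = 222, so (4,3) = 53.
Main diagonal: 33 + 43 + 68 + ? = 222, so (4,4) = 78.
Using anti-diagonal: 63 + 48 + 18 + ? → (1,4) = 222 − 129 = 93.
The remaining cell in row 1 is (1,2) = 222 − 164 = 58.
Row 4 must total 222; the given cells sum to 149, so (4,2) = 73.

33 58 38 93 / 88 43 63 28 / 83 48 68 23 / 18 73 53 78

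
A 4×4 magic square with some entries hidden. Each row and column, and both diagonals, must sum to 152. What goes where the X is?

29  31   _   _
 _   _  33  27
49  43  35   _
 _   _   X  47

The remaining cell in row 3 is (3,4) = 152 − 127 = 25.
Using column 4: 27 + 25 + 47 + ? → (1,4) = 152 − 99 = 53.
Main diagonal needs 152; the known cells sum to 111, so (2,2) = 41.
From anti-diagonal, 152 − (53 + 33 + 43) gives (4,1) = 23.
The remaining cell in row 1 is (1,3) = 152 − 113 = 39.
Row 2: 41 + 33 + 27 + ? = 152, so (2,1) = 51.
Column 2: 31 + 41 + 43 + ? = 152, so (4,2) = 37.
The remaining cell in column 3 is (4,3) = 152 − 107 = 45.

45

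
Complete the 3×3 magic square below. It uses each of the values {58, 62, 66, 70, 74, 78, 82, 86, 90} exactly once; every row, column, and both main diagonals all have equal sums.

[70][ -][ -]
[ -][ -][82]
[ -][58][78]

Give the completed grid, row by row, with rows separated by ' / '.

70 90 62 / 66 74 82 / 86 58 78

The 9 entries sum to 666, so each line sums to 666/3 = 222.
Row 3 must total 222; the given cells sum to 136, so (3,1) = 86.
From column 1, 222 − (70 + 86) gives (2,1) = 66.
Using column 3: 82 + 78 + ? → (1,3) = 222 − 160 = 62.
Using main diagonal: 70 + 78 + ? → (2,2) = 222 − 148 = 74.
The remaining cell in row 1 is (1,2) = 222 − 132 = 90.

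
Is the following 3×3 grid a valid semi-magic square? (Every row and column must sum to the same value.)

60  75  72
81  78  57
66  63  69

Row 1: 60 + 75 + 72 = 207.
Row 2: 81 + 78 + 57 = 216.
Row 3: 66 + 63 + 69 = 198.
Column 1: 60 + 81 + 66 = 207.
Column 2: 75 + 78 + 63 = 216.
Column 3: 72 + 57 + 69 = 198.

No — column 2 sums to 216 but column 1 sums to 207.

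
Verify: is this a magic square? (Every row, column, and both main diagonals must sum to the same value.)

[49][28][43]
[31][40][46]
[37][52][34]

Row 1: 49 + 28 + 43 = 120.
Row 2: 31 + 40 + 46 = 117.
Row 3: 37 + 52 + 34 = 123.
Column 1: 49 + 31 + 37 = 117.
Column 2: 28 + 40 + 52 = 120.
Column 3: 43 + 46 + 34 = 123.
Main diagonal: 49 + 40 + 34 = 123.
Anti-diagonal: 43 + 40 + 37 = 120.

No — column 1 sums to 117 but main diagonal sums to 123.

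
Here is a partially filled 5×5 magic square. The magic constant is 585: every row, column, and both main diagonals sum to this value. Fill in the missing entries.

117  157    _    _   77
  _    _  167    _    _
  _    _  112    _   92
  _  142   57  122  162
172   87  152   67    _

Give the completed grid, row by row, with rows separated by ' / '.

117 157 97 137 77 / 62 127 167 82 147 / 132 72 112 177 92 / 102 142 57 122 162 / 172 87 152 67 107

Using row 4: 142 + 57 + 122 + 162 + ? → (4,1) = 585 − 483 = 102.
Using row 5: 172 + 87 + 152 + 67 + ? → (5,5) = 585 − 478 = 107.
The remaining cell in column 3 is (1,3) = 585 − 488 = 97.
From column 5, 585 − (77 + 92 + 162 + 107) gives (2,5) = 147.
Main diagonal needs 585; the known cells sum to 458, so (2,2) = 127.
The remaining cell in anti-diagonal is (2,4) = 585 − 503 = 82.
Row 1: 117 + 157 + 97 + 77 + ? = 585, so (1,4) = 137.
Row 2 must total 585; the given cells sum to 523, so (2,1) = 62.
Column 1: 117 + 62 + 102 + 172 + ? = 585, so (3,1) = 132.
From column 2, 585 − (157 + 127 + 142 + 87) gives (3,2) = 72.
Column 4 needs 585; the known cells sum to 408, so (3,4) = 177.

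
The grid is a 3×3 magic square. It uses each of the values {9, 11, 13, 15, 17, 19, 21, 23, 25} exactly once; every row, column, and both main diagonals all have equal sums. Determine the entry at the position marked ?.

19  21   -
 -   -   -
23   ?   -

The 9 entries sum to 153, so each line sums to 153/3 = 51.
From row 1, 51 − (19 + 21) gives (1,3) = 11.
Using column 1: 19 + 23 + ? → (2,1) = 51 − 42 = 9.
Using anti-diagonal: 11 + 23 + ? → (2,2) = 51 − 34 = 17.
Row 2 must total 51; the given cells sum to 26, so (2,3) = 25.
Column 2 needs 51; the known cells sum to 38, so (3,2) = 13.

13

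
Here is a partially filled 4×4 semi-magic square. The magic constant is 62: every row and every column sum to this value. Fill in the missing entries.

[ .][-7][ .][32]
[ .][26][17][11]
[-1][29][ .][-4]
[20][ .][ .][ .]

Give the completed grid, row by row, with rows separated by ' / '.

Row 2: 26 + 17 + 11 + ? = 62, so (2,1) = 8.
Row 3 needs 62; the known cells sum to 24, so (3,3) = 38.
Column 1 must total 62; the given cells sum to 27, so (1,1) = 35.
Column 2: -7 + 26 + 29 + ? = 62, so (4,2) = 14.
Column 4 needs 62; the known cells sum to 39, so (4,4) = 23.
Row 1: 35 + (-7) + 32 + ? = 62, so (1,3) = 2.
Row 4 needs 62; the known cells sum to 57, so (4,3) = 5.

35 -7 2 32 / 8 26 17 11 / -1 29 38 -4 / 20 14 5 23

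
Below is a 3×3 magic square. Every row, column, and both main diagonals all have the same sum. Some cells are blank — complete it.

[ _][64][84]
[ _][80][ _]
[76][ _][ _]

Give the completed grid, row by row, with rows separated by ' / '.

92 64 84 / 72 80 88 / 76 96 68

Anti-diagonal is already complete: 84 + 80 + 76 = 240, so that is the magic constant.
Row 1 needs 240; the known cells sum to 148, so (1,1) = 92.
Column 1 needs 240; the known cells sum to 168, so (2,1) = 72.
Column 2 must total 240; the given cells sum to 144, so (3,2) = 96.
Using main diagonal: 92 + 80 + ? → (3,3) = 240 − 172 = 68.
The remaining cell in row 2 is (2,3) = 240 − 152 = 88.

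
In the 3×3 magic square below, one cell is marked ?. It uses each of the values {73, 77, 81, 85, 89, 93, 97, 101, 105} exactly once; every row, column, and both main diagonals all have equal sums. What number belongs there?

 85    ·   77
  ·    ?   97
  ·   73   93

89

The 9 entries sum to 801, so each line sums to 801/3 = 267.
From row 1, 267 − (85 + 77) gives (1,2) = 105.
Row 3 needs 267; the known cells sum to 166, so (3,1) = 101.
Column 1 must total 267; the given cells sum to 186, so (2,1) = 81.
From column 2, 267 − (105 + 73) gives (2,2) = 89.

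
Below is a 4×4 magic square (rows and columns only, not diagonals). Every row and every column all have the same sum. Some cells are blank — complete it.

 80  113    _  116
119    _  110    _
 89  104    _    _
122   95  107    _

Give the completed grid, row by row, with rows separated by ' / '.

80 113 101 116 / 119 98 110 83 / 89 104 92 125 / 122 95 107 86

Column 1 is already complete: 80 + 119 + 89 + 122 = 410, so that is the magic constant.
Row 1 must total 410; the given cells sum to 309, so (1,3) = 101.
Row 4 needs 410; the known cells sum to 324, so (4,4) = 86.
The remaining cell in column 2 is (2,2) = 410 − 312 = 98.
Column 3 needs 410; the known cells sum to 318, so (3,3) = 92.
From row 2, 410 − (119 + 98 + 110) gives (2,4) = 83.
The remaining cell in row 3 is (3,4) = 410 − 285 = 125.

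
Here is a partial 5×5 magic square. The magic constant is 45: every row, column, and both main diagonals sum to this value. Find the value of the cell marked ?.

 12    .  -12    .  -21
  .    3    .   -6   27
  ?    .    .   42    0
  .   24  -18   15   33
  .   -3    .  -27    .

The remaining cell in row 4 is (4,1) = 45 − 54 = -9.
From column 4, 45 − (-6 + 42 + 15 + (-27)) gives (1,4) = 21.
From column 5, 45 − (-21 + 27 + 0 + 33) gives (5,5) = 6.
From main diagonal, 45 − (12 + 3 + 15 + 6) gives (3,3) = 9.
Anti-diagonal: -21 + (-6) + 9 + 24 + ? = 45, so (5,1) = 39.
Using row 1: 12 + (-12) + 21 + (-21) + ? → (1,2) = 45 − 0 = 45.
Row 5 needs 45; the known cells sum to 15, so (5,3) = 30.
Column 2 must total 45; the given cells sum to 69, so (3,2) = -24.
Using column 3: -12 + 9 + (-18) + 30 + ? → (2,3) = 45 − 9 = 36.
Row 2 must total 45; the given cells sum to 60, so (2,1) = -15.
Row 3: -24 + 9 + 42 + 0 + ? = 45, so (3,1) = 18.

18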